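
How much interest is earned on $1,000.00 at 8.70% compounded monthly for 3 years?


Compound interest earned = final amount − principal.
A = P(1 + r/n)^(nt) = $1,000.00 × (1 + 0.087/12)^(12 × 3) = $1,297.01
Interest = A − P = $1,297.01 − $1,000.00 = $297.01

Interest = A - P = $297.01


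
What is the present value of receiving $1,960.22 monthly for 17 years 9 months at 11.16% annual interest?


Present value of an ordinary annuity: PV = PMT × (1 − (1 + r)^(−n)) / r
Monthly rate r = 0.1116/12 = 0.0093, n = 213
PV = $1,960.22 × (1 − (1 + 0.1116/12)^(−213)) / (0.1116/12)
PV = $1,960.22 × 92.557673
PV = $181,433.40

PV = PMT × (1-(1+r)^(-n))/r = $181,433.40


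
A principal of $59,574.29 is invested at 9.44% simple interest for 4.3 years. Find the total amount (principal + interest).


Total amount formula: A = P(1 + rt) = P + P·r·t
Interest: I = P × r × t = $59,574.29 × 0.0944 × 4.3 = $24,182.40
A = P + I = $59,574.29 + $24,182.40 = $83,756.69

A = P + I = P(1 + rt) = $83,756.69


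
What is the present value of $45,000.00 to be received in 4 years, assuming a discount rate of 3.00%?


Present value formula: PV = FV / (1 + r)^t
PV = $45,000.00 / (1 + 0.03)^4
PV = $45,000.00 / 1.1255088
PV = $39,981.92

PV = FV / (1 + r)^t = $39,981.92


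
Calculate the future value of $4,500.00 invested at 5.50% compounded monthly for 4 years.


Compound interest formula: A = P(1 + r/n)^(nt)
A = $4,500.00 × (1 + 0.055/12)^(12 × 4)
Growth factor: (1 + 0.055/12)^48 = 1.245451
A = $4,500.00 × 1.245451
A = $5,604.53

A = P(1 + r/n)^(nt) = $5,604.53


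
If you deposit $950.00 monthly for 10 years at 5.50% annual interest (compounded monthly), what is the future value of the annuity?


Future value of an ordinary annuity: FV = PMT × ((1 + r)^n − 1) / r
Monthly rate r = 0.055/12 ≈ 0.00458333, n = 120
FV = $950.00 × ((1 + 0.055/12)^120 − 1) / (0.055/12)
FV = $950.00 × 159.507582
FV = $151,532.20

FV = PMT × ((1+r)^n - 1)/r = $151,532.20


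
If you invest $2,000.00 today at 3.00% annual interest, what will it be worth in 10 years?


Future value formula: FV = PV × (1 + r)^t
FV = $2,000.00 × (1 + 0.03)^10
FV = $2,000.00 × 1.343916
FV = $2,687.83

FV = PV × (1 + r)^t = $2,687.83


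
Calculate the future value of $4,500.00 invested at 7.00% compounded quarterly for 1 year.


Compound interest formula: A = P(1 + r/n)^(nt)
A = $4,500.00 × (1 + 0.07/4)^(4 × 1)
Growth factor: (1 + 0.07/4)^4 = 1.071859
A = $4,500.00 × 1.071859
A = $4,823.37

A = P(1 + r/n)^(nt) = $4,823.37


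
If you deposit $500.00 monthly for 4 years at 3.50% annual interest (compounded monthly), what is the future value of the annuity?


Future value of an ordinary annuity: FV = PMT × ((1 + r)^n − 1) / r
Monthly rate r = 0.035/12 ≈ 0.00291667, n = 48
FV = $500.00 × ((1 + 0.035/12)^48 − 1) / (0.035/12)
FV = $500.00 × 51.442091
FV = $25,721.05

FV = PMT × ((1+r)^n - 1)/r = $25,721.05


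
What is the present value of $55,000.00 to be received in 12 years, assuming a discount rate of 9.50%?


Present value formula: PV = FV / (1 + r)^t
PV = $55,000.00 / (1 + 0.095)^12
PV = $55,000.00 / 2.971457
PV = $18,509.44

PV = FV / (1 + r)^t = $18,509.44


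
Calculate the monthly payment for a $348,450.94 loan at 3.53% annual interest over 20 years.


Loan payment formula: PMT = PV × r / (1 − (1 + r)^(−n))
Monthly rate r = 0.0353/12 ≈ 0.00294167, n = 240 months
Denominator: 1 − (1 + 0.0353/12)^(−240) = 0.505873
PMT = $348,450.94 × (0.0353/12) / 0.505873
PMT = $2,026.25 per month

PMT = PV × r / (1-(1+r)^(-n)) = $2,026.25/month


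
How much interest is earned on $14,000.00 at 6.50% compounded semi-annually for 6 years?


Compound interest earned = final amount − principal.
A = P(1 + r/n)^(nt) = $14,000.00 × (1 + 0.065/2)^(2 × 6) = $20,549.85
Interest = A − P = $20,549.85 − $14,000.00 = $6,549.85

Interest = A - P = $6,549.85


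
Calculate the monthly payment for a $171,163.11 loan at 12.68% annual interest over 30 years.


Loan payment formula: PMT = PV × r / (1 − (1 + r)^(−n))
Monthly rate r = 0.1268/12 ≈ 0.01056667, n = 360 months
Denominator: 1 − (1 + 0.1268/12)^(−360) = 0.977269
PMT = $171,163.11 × (0.1268/12) / 0.977269
PMT = $1,850.69 per month

PMT = PV × r / (1-(1+r)^(-n)) = $1,850.69/month


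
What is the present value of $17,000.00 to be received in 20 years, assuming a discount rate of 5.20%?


Present value formula: PV = FV / (1 + r)^t
PV = $17,000.00 / (1 + 0.052)^20
PV = $17,000.00 / 2.756226
PV = $6,167.85

PV = FV / (1 + r)^t = $6,167.85


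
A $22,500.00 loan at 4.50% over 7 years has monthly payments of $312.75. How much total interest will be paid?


Total paid over the life of the loan = PMT × n.
Total paid = $312.75 × 84 = $26,271.00
Total interest = total paid − principal = $26,271.00 − $22,500.00 = $3,771.00

Total interest = (PMT × n) - PV = $3,771.00


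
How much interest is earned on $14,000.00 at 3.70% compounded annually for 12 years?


Compound interest earned = final amount − principal.
A = P(1 + r/n)^(nt) = $14,000.00 × (1 + 0.037/1)^(1 × 12) = $21,650.76
Interest = A − P = $21,650.76 − $14,000.00 = $7,650.76

Interest = A - P = $7,650.76


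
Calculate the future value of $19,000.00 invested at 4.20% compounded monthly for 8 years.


Compound interest formula: A = P(1 + r/n)^(nt)
A = $19,000.00 × (1 + 0.042/12)^(12 × 8)
Growth factor: (1 + 0.042/12)^96 = 1.3985184
A = $19,000.00 × 1.3985184
A = $26,571.85

A = P(1 + r/n)^(nt) = $26,571.85


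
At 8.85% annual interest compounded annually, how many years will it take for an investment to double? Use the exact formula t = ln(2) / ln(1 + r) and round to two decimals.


Doubling condition: (1 + r)^t = 2
Take ln of both sides: t × ln(1 + r) = ln(2)
t = ln(2) / ln(1 + r)
t = 0.693147 / 0.084801
t = 8.17

t = ln(2) / ln(1 + r) = 8.17 years


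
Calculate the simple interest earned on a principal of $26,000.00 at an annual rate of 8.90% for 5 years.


Simple interest formula: I = P × r × t
I = $26,000.00 × 0.089 × 5
I = $11,570.00

I = P × r × t = $11,570.00


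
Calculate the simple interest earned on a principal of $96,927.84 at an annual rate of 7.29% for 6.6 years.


Simple interest formula: I = P × r × t
I = $96,927.84 × 0.0729 × 6.6
I = $46,635.86

I = P × r × t = $46,635.86


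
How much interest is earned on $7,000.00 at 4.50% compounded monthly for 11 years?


Compound interest earned = final amount − principal.
A = P(1 + r/n)^(nt) = $7,000.00 × (1 + 0.045/12)^(12 × 11) = $11,472.86
Interest = A − P = $11,472.86 − $7,000.00 = $4,472.86

Interest = A - P = $4,472.86


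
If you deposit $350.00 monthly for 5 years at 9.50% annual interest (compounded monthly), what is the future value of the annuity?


Future value of an ordinary annuity: FV = PMT × ((1 + r)^n − 1) / r
Monthly rate r = 0.095/12 ≈ 0.00791667, n = 60
FV = $350.00 × ((1 + 0.095/12)^60 − 1) / (0.095/12)
FV = $350.00 × 76.422249
FV = $26,747.79

FV = PMT × ((1+r)^n - 1)/r = $26,747.79


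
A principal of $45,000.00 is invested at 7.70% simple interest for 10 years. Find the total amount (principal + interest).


Total amount formula: A = P(1 + rt) = P + P·r·t
Interest: I = P × r × t = $45,000.00 × 0.077 × 10 = $34,650.00
A = P + I = $45,000.00 + $34,650.00 = $79,650.00

A = P + I = P(1 + rt) = $79,650.00


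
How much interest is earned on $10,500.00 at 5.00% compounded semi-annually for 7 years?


Compound interest earned = final amount − principal.
A = P(1 + r/n)^(nt) = $10,500.00 × (1 + 0.05/2)^(2 × 7) = $14,836.23
Interest = A − P = $14,836.23 − $10,500.00 = $4,336.23

Interest = A - P = $4,336.23


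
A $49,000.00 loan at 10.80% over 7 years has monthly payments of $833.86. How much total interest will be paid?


Total paid over the life of the loan = PMT × n.
Total paid = $833.86 × 84 = $70,044.24
Total interest = total paid − principal = $70,044.24 − $49,000.00 = $21,044.24

Total interest = (PMT × n) - PV = $21,044.24


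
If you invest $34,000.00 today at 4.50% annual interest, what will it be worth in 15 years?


Future value formula: FV = PV × (1 + r)^t
FV = $34,000.00 × (1 + 0.045)^15
FV = $34,000.00 × 1.9352824
FV = $65,799.60

FV = PV × (1 + r)^t = $65,799.60


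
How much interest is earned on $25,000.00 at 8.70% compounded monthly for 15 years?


Compound interest earned = final amount − principal.
A = P(1 + r/n)^(nt) = $25,000.00 × (1 + 0.087/12)^(12 × 15) = $91,759.22
Interest = A − P = $91,759.22 − $25,000.00 = $66,759.22

Interest = A - P = $66,759.22


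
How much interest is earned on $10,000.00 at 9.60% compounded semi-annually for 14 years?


Compound interest earned = final amount − principal.
A = P(1 + r/n)^(nt) = $10,000.00 × (1 + 0.096/2)^(2 × 14) = $37,163.44
Interest = A − P = $37,163.44 − $10,000.00 = $27,163.44

Interest = A - P = $27,163.44


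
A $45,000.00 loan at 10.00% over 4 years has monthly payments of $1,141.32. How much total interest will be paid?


Total paid over the life of the loan = PMT × n.
Total paid = $1,141.32 × 48 = $54,783.36
Total interest = total paid − principal = $54,783.36 − $45,000.00 = $9,783.36

Total interest = (PMT × n) - PV = $9,783.36


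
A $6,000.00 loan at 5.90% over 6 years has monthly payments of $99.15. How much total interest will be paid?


Total paid over the life of the loan = PMT × n.
Total paid = $99.15 × 72 = $7,138.80
Total interest = total paid − principal = $7,138.80 − $6,000.00 = $1,138.80

Total interest = (PMT × n) - PV = $1,138.80


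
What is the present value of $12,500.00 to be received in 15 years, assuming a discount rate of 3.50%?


Present value formula: PV = FV / (1 + r)^t
PV = $12,500.00 / (1 + 0.035)^15
PV = $12,500.00 / 1.675349
PV = $7,461.13

PV = FV / (1 + r)^t = $7,461.13


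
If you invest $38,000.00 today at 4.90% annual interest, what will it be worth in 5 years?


Future value formula: FV = PV × (1 + r)^t
FV = $38,000.00 × (1 + 0.049)^5
FV = $38,000.00 × 1.2702156
FV = $48,268.19

FV = PV × (1 + r)^t = $48,268.19


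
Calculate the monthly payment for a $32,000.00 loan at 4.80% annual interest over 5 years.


Loan payment formula: PMT = PV × r / (1 − (1 + r)^(−n))
Monthly rate r = 0.048/12 = 0.004, n = 60 months
Denominator: 1 − (1 + 0.048/12)^(−60) = 0.212995
PMT = $32,000.00 × (0.048/12) / 0.212995
PMT = $600.95 per month

PMT = PV × r / (1-(1+r)^(-n)) = $600.95/month


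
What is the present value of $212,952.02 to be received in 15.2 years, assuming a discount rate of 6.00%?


Present value formula: PV = FV / (1 + r)^t
PV = $212,952.02 / (1 + 0.06)^15.2
PV = $212,952.02 / 2.4246505
PV = $87,827.92

PV = FV / (1 + r)^t = $87,827.92


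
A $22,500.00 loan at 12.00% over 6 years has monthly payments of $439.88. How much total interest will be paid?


Total paid over the life of the loan = PMT × n.
Total paid = $439.88 × 72 = $31,671.36
Total interest = total paid − principal = $31,671.36 − $22,500.00 = $9,171.36

Total interest = (PMT × n) - PV = $9,171.36


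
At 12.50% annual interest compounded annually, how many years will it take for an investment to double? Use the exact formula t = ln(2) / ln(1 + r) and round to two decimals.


Doubling condition: (1 + r)^t = 2
Take ln of both sides: t × ln(1 + r) = ln(2)
t = ln(2) / ln(1 + r)
t = 0.693147 / 0.117783
t = 5.88

t = ln(2) / ln(1 + r) = 5.88 years


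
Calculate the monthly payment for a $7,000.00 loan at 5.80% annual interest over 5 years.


Loan payment formula: PMT = PV × r / (1 − (1 + r)^(−n))
Monthly rate r = 0.058/12 ≈ 0.00483333, n = 60 months
Denominator: 1 − (1 + 0.058/12)^(−60) = 0.251214
PMT = $7,000.00 × (0.058/12) / 0.251214
PMT = $134.68 per month

PMT = PV × r / (1-(1+r)^(-n)) = $134.68/month


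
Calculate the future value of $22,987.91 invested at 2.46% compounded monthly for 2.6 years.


Compound interest formula: A = P(1 + r/n)^(nt)
A = $22,987.91 × (1 + 0.0246/12)^(12 × 2.6)
Growth factor: (1 + 0.0246/12)^31.2 = 1.065980
A = $22,987.91 × 1.065980
A = $24,504.65

A = P(1 + r/n)^(nt) = $24,504.65


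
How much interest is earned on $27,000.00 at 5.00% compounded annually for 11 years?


Compound interest earned = final amount − principal.
A = P(1 + r/n)^(nt) = $27,000.00 × (1 + 0.05/1)^(1 × 11) = $46,179.16
Interest = A − P = $46,179.16 − $27,000.00 = $19,179.16

Interest = A - P = $19,179.16


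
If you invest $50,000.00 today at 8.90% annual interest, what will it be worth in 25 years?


Future value formula: FV = PV × (1 + r)^t
FV = $50,000.00 × (1 + 0.089)^25
FV = $50,000.00 × 8.42746571
FV = $421,373.29

FV = PV × (1 + r)^t = $421,373.29


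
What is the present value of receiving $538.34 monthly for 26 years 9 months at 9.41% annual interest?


Present value of an ordinary annuity: PV = PMT × (1 − (1 + r)^(−n)) / r
Monthly rate r = 0.0941/12 ≈ 0.00784167, n = 321
PV = $538.34 × (1 − (1 + 0.0941/12)^(−321)) / (0.0941/12)
PV = $538.34 × 117.132838
PV = $63,057.29

PV = PMT × (1-(1+r)^(-n))/r = $63,057.29


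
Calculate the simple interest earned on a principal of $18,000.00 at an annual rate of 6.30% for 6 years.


Simple interest formula: I = P × r × t
I = $18,000.00 × 0.063 × 6
I = $6,804.00

I = P × r × t = $6,804.00


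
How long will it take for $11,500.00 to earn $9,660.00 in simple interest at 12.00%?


Rearrange the simple interest formula for t:
I = P × r × t  ⇒  t = I / (P × r)
t = $9,660.00 / ($11,500.00 × 0.12)
t = 7

t = I/(P×r) = 7 years


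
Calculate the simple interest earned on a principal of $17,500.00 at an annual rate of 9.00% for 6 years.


Simple interest formula: I = P × r × t
I = $17,500.00 × 0.09 × 6
I = $9,450.00

I = P × r × t = $9,450.00


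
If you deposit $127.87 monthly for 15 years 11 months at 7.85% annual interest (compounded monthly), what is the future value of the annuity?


Future value of an ordinary annuity: FV = PMT × ((1 + r)^n − 1) / r
Monthly rate r = 0.0785/12 ≈ 0.00654167, n = 191
FV = $127.87 × ((1 + 0.0785/12)^191 − 1) / (0.0785/12)
FV = $127.87 × 378.234967
FV = $48,364.91

FV = PMT × ((1+r)^n - 1)/r = $48,364.91


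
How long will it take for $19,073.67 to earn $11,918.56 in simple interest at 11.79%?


Rearrange the simple interest formula for t:
I = P × r × t  ⇒  t = I / (P × r)
t = $11,918.56 / ($19,073.67 × 0.1179)
t = 5.3

t = I/(P×r) = 5.3 years


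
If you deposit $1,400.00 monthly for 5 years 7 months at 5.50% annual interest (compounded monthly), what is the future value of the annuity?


Future value of an ordinary annuity: FV = PMT × ((1 + r)^n − 1) / r
Monthly rate r = 0.055/12 ≈ 0.00458333, n = 67
FV = $1,400.00 × ((1 + 0.055/12)^67 − 1) / (0.055/12)
FV = $1,400.00 × 78.218358
FV = $109,505.70

FV = PMT × ((1+r)^n - 1)/r = $109,505.70


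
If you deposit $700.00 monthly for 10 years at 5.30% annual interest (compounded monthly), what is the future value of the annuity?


Future value of an ordinary annuity: FV = PMT × ((1 + r)^n − 1) / r
Monthly rate r = 0.053/12 ≈ 0.00441667, n = 120
FV = $700.00 × ((1 + 0.053/12)^120 − 1) / (0.053/12)
FV = $700.00 × 157.800191
FV = $110,460.13

FV = PMT × ((1+r)^n - 1)/r = $110,460.13


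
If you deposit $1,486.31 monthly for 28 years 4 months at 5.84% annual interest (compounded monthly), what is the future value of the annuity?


Future value of an ordinary annuity: FV = PMT × ((1 + r)^n − 1) / r
Monthly rate r = 0.0584/12 ≈ 0.00486667, n = 340
FV = $1,486.31 × ((1 + 0.0584/12)^340 − 1) / (0.0584/12)
FV = $1,486.31 × 865.147150
FV = $1,285,876.86

FV = PMT × ((1+r)^n - 1)/r = $1,285,876.86


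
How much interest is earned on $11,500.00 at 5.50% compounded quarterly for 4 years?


Compound interest earned = final amount − principal.
A = P(1 + r/n)^(nt) = $11,500.00 × (1 + 0.055/4)^(4 × 4) = $14,308.42
Interest = A − P = $14,308.42 − $11,500.00 = $2,808.42

Interest = A - P = $2,808.42


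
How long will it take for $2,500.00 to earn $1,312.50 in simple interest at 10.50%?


Rearrange the simple interest formula for t:
I = P × r × t  ⇒  t = I / (P × r)
t = $1,312.50 / ($2,500.00 × 0.105)
t = 5

t = I/(P×r) = 5 years


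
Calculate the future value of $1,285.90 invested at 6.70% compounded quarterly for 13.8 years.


Compound interest formula: A = P(1 + r/n)^(nt)
A = $1,285.90 × (1 + 0.067/4)^(4 × 13.8)
Growth factor: (1 + 0.067/4)^55.2 = 2.501628
A = $1,285.90 × 2.501628
A = $3,216.84

A = P(1 + r/n)^(nt) = $3,216.84


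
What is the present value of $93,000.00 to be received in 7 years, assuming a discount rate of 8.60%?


Present value formula: PV = FV / (1 + r)^t
PV = $93,000.00 / (1 + 0.086)^7
PV = $93,000.00 / 1.7815941
PV = $52,200.44

PV = FV / (1 + r)^t = $52,200.44


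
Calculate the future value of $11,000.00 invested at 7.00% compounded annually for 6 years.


Compound interest formula: A = P(1 + r/n)^(nt)
A = $11,000.00 × (1 + 0.07/1)^(1 × 6)
Growth factor: (1 + 0.07/1)^6 = 1.500730
A = $11,000.00 × 1.500730
A = $16,508.03

A = P(1 + r/n)^(nt) = $16,508.03


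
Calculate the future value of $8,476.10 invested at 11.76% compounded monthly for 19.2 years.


Compound interest formula: A = P(1 + r/n)^(nt)
A = $8,476.10 × (1 + 0.1176/12)^(12 × 19.2)
Growth factor: (1 + 0.1176/12)^230.4 = 9.458634
A = $8,476.10 × 9.458634
A = $80,172.33

A = P(1 + r/n)^(nt) = $80,172.33


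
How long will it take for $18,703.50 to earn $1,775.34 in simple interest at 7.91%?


Rearrange the simple interest formula for t:
I = P × r × t  ⇒  t = I / (P × r)
t = $1,775.34 / ($18,703.50 × 0.0791)
t = 1.2

t = I/(P×r) = 1.2 years


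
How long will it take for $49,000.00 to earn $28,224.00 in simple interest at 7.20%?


Rearrange the simple interest formula for t:
I = P × r × t  ⇒  t = I / (P × r)
t = $28,224.00 / ($49,000.00 × 0.072)
t = 8

t = I/(P×r) = 8 years


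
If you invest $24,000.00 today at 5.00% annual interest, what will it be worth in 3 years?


Future value formula: FV = PV × (1 + r)^t
FV = $24,000.00 × (1 + 0.05)^3
FV = $24,000.00 × 1.157625
FV = $27,783.00

FV = PV × (1 + r)^t = $27,783.00


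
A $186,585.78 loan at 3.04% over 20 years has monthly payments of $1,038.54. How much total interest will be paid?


Total paid over the life of the loan = PMT × n.
Total paid = $1,038.54 × 240 = $249,249.60
Total interest = total paid − principal = $249,249.60 − $186,585.78 = $62,663.82

Total interest = (PMT × n) - PV = $62,663.82


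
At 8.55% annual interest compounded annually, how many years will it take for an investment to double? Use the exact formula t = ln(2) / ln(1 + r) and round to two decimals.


Doubling condition: (1 + r)^t = 2
Take ln of both sides: t × ln(1 + r) = ln(2)
t = ln(2) / ln(1 + r)
t = 0.693147 / 0.082041
t = 8.45

t = ln(2) / ln(1 + r) = 8.45 years


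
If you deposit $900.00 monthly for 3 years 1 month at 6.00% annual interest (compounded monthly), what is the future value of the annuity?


Future value of an ordinary annuity: FV = PMT × ((1 + r)^n − 1) / r
Monthly rate r = 0.06/12 = 0.005, n = 37
FV = $900.00 × ((1 + 0.06/12)^37 − 1) / (0.06/12)
FV = $900.00 × 40.532785
FV = $36,479.51

FV = PMT × ((1+r)^n - 1)/r = $36,479.51


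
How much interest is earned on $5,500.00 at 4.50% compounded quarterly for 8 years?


Compound interest earned = final amount − principal.
A = P(1 + r/n)^(nt) = $5,500.00 × (1 + 0.045/4)^(4 × 8) = $7,867.48
Interest = A − P = $7,867.48 − $5,500.00 = $2,367.48

Interest = A - P = $2,367.48


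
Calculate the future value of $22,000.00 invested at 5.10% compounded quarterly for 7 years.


Compound interest formula: A = P(1 + r/n)^(nt)
A = $22,000.00 × (1 + 0.051/4)^(4 × 7)
Growth factor: (1 + 0.051/4)^28 = 1.4258146
A = $22,000.00 × 1.4258146
A = $31,367.92

A = P(1 + r/n)^(nt) = $31,367.92


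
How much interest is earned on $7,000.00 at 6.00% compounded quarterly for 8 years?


Compound interest earned = final amount − principal.
A = P(1 + r/n)^(nt) = $7,000.00 × (1 + 0.06/4)^(4 × 8) = $11,272.27
Interest = A − P = $11,272.27 − $7,000.00 = $4,272.27

Interest = A - P = $4,272.27


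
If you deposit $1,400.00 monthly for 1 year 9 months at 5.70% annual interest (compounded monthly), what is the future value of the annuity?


Future value of an ordinary annuity: FV = PMT × ((1 + r)^n − 1) / r
Monthly rate r = 0.057/12 = 0.00475, n = 21
FV = $1,400.00 × ((1 + 0.057/12)^21 − 1) / (0.057/12)
FV = $1,400.00 × 22.028160
FV = $30,839.42

FV = PMT × ((1+r)^n - 1)/r = $30,839.42


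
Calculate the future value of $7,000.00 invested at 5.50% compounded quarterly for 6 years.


Compound interest formula: A = P(1 + r/n)^(nt)
A = $7,000.00 × (1 + 0.055/4)^(4 × 6)
Growth factor: (1 + 0.055/4)^24 = 1.3878445
A = $7,000.00 × 1.3878445
A = $9,714.91

A = P(1 + r/n)^(nt) = $9,714.91


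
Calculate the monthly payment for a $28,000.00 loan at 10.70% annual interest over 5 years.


Loan payment formula: PMT = PV × r / (1 − (1 + r)^(−n))
Monthly rate r = 0.107/12 ≈ 0.00891667, n = 60 months
Denominator: 1 − (1 + 0.107/12)^(−60) = 0.412940
PMT = $28,000.00 × (0.107/12) / 0.412940
PMT = $604.61 per month

PMT = PV × r / (1-(1+r)^(-n)) = $604.61/month


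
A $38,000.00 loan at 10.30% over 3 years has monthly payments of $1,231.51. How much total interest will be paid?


Total paid over the life of the loan = PMT × n.
Total paid = $1,231.51 × 36 = $44,334.36
Total interest = total paid − principal = $44,334.36 − $38,000.00 = $6,334.36

Total interest = (PMT × n) - PV = $6,334.36


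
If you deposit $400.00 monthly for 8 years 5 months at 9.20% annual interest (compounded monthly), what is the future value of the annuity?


Future value of an ordinary annuity: FV = PMT × ((1 + r)^n − 1) / r
Monthly rate r = 0.092/12 ≈ 0.00766667, n = 101
FV = $400.00 × ((1 + 0.092/12)^101 − 1) / (0.092/12)
FV = $400.00 × 151.662925
FV = $60,665.17

FV = PMT × ((1+r)^n - 1)/r = $60,665.17


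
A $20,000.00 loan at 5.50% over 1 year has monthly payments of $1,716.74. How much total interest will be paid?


Total paid over the life of the loan = PMT × n.
Total paid = $1,716.74 × 12 = $20,600.88
Total interest = total paid − principal = $20,600.88 − $20,000.00 = $600.88

Total interest = (PMT × n) - PV = $600.88


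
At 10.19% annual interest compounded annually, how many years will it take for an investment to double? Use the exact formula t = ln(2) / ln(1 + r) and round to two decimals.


Doubling condition: (1 + r)^t = 2
Take ln of both sides: t × ln(1 + r) = ln(2)
t = ln(2) / ln(1 + r)
t = 0.693147 / 0.097036
t = 7.14

t = ln(2) / ln(1 + r) = 7.14 years


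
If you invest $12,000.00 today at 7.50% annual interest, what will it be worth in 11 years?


Future value formula: FV = PV × (1 + r)^t
FV = $12,000.00 × (1 + 0.075)^11
FV = $12,000.00 × 2.215609
FV = $26,587.31

FV = PV × (1 + r)^t = $26,587.31


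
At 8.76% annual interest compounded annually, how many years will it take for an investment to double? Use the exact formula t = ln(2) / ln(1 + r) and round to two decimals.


Doubling condition: (1 + r)^t = 2
Take ln of both sides: t × ln(1 + r) = ln(2)
t = ln(2) / ln(1 + r)
t = 0.693147 / 0.083973
t = 8.25

t = ln(2) / ln(1 + r) = 8.25 years


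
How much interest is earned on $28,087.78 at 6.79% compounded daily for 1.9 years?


Compound interest earned = final amount − principal.
A = P(1 + r/n)^(nt) = $28,087.78 × (1 + 0.0679/365)^(365 × 1.9) = $31,955.13
Interest = A − P = $31,955.13 − $28,087.78 = $3,867.35

Interest = A - P = $3,867.35


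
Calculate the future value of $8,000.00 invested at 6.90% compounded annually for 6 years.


Compound interest formula: A = P(1 + r/n)^(nt)
A = $8,000.00 × (1 + 0.069/1)^(1 × 6)
Growth factor: (1 + 0.069/1)^6 = 1.492335
A = $8,000.00 × 1.492335
A = $11,938.68

A = P(1 + r/n)^(nt) = $11,938.68


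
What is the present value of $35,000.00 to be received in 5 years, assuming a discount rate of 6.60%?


Present value formula: PV = FV / (1 + r)^t
PV = $35,000.00 / (1 + 0.066)^5
PV = $35,000.00 / 1.376531
PV = $25,426.23

PV = FV / (1 + r)^t = $25,426.23


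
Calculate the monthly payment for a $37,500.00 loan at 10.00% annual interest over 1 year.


Loan payment formula: PMT = PV × r / (1 − (1 + r)^(−n))
Monthly rate r = 0.1/12 ≈ 0.00833333, n = 12 months
Denominator: 1 − (1 + 0.1/12)^(−12) = 0.09478757
PMT = $37,500.00 × (0.1/12) / 0.09478757
PMT = $3,296.85 per month

PMT = PV × r / (1-(1+r)^(-n)) = $3,296.85/month


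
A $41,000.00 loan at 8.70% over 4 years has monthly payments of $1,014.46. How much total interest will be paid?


Total paid over the life of the loan = PMT × n.
Total paid = $1,014.46 × 48 = $48,694.08
Total interest = total paid − principal = $48,694.08 − $41,000.00 = $7,694.08

Total interest = (PMT × n) - PV = $7,694.08


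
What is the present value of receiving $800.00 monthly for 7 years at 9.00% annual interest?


Present value of an ordinary annuity: PV = PMT × (1 − (1 + r)^(−n)) / r
Monthly rate r = 0.09/12 = 0.0075, n = 84
PV = $800.00 × (1 − (1 + 0.09/12)^(−84)) / (0.09/12)
PV = $800.00 × 62.153965
PV = $49,723.17

PV = PMT × (1-(1+r)^(-n))/r = $49,723.17


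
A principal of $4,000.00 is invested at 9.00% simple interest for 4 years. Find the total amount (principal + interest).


Total amount formula: A = P(1 + rt) = P + P·r·t
Interest: I = P × r × t = $4,000.00 × 0.09 × 4 = $1,440.00
A = P + I = $4,000.00 + $1,440.00 = $5,440.00

A = P + I = P(1 + rt) = $5,440.00


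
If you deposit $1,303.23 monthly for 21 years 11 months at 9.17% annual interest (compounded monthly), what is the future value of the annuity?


Future value of an ordinary annuity: FV = PMT × ((1 + r)^n − 1) / r
Monthly rate r = 0.0917/12 ≈ 0.00764167, n = 263
FV = $1,303.23 × ((1 + 0.0917/12)^263 − 1) / (0.0917/12)
FV = $1,303.23 × 838.131922
FV = $1,092,278.66

FV = PMT × ((1+r)^n - 1)/r = $1,092,278.66


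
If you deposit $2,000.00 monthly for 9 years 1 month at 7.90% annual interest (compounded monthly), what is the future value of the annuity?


Future value of an ordinary annuity: FV = PMT × ((1 + r)^n − 1) / r
Monthly rate r = 0.079/12 ≈ 0.00658333, n = 109
FV = $2,000.00 × ((1 + 0.079/12)^109 − 1) / (0.079/12)
FV = $2,000.00 × 158.682559
FV = $317,365.12

FV = PMT × ((1+r)^n - 1)/r = $317,365.12


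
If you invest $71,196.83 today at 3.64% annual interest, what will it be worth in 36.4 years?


Future value formula: FV = PV × (1 + r)^t
FV = $71,196.83 × (1 + 0.0364)^36.4
FV = $71,196.83 × 3.6744938
FV = $261,612.31

FV = PV × (1 + r)^t = $261,612.31


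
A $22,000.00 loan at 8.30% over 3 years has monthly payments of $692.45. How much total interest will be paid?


Total paid over the life of the loan = PMT × n.
Total paid = $692.45 × 36 = $24,928.20
Total interest = total paid − principal = $24,928.20 − $22,000.00 = $2,928.20

Total interest = (PMT × n) - PV = $2,928.20


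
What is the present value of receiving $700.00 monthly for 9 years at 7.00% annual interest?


Present value of an ordinary annuity: PV = PMT × (1 − (1 + r)^(−n)) / r
Monthly rate r = 0.07/12 ≈ 0.00583333, n = 108
PV = $700.00 × (1 − (1 + 0.07/12)^(−108)) / (0.07/12)
PV = $700.00 × 79.95984996
PV = $55,971.89

PV = PMT × (1-(1+r)^(-n))/r = $55,971.89


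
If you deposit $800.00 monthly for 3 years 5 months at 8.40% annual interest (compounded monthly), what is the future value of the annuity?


Future value of an ordinary annuity: FV = PMT × ((1 + r)^n − 1) / r
Monthly rate r = 0.084/12 = 0.007, n = 41
FV = $800.00 × ((1 + 0.084/12)^41 − 1) / (0.084/12)
FV = $800.00 × 47.298953
FV = $37,839.16

FV = PMT × ((1+r)^n - 1)/r = $37,839.16


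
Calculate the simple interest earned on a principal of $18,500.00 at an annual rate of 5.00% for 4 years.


Simple interest formula: I = P × r × t
I = $18,500.00 × 0.05 × 4
I = $3,700.00

I = P × r × t = $3,700.00


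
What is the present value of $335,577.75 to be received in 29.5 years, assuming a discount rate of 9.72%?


Present value formula: PV = FV / (1 + r)^t
PV = $335,577.75 / (1 + 0.0972)^29.5
PV = $335,577.75 / 15.432315
PV = $21,745.13

PV = FV / (1 + r)^t = $21,745.13


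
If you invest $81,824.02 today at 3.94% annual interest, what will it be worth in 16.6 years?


Future value formula: FV = PV × (1 + r)^t
FV = $81,824.02 × (1 + 0.0394)^16.6
FV = $81,824.02 × 1.89929763
FV = $155,408.17

FV = PV × (1 + r)^t = $155,408.17


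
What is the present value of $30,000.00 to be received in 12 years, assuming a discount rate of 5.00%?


Present value formula: PV = FV / (1 + r)^t
PV = $30,000.00 / (1 + 0.05)^12
PV = $30,000.00 / 1.7958563
PV = $16,705.12

PV = FV / (1 + r)^t = $16,705.12


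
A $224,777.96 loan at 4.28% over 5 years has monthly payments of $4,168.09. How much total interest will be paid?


Total paid over the life of the loan = PMT × n.
Total paid = $4,168.09 × 60 = $250,085.40
Total interest = total paid − principal = $250,085.40 − $224,777.96 = $25,307.44

Total interest = (PMT × n) - PV = $25,307.44


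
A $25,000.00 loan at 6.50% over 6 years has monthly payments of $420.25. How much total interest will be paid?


Total paid over the life of the loan = PMT × n.
Total paid = $420.25 × 72 = $30,258.00
Total interest = total paid − principal = $30,258.00 − $25,000.00 = $5,258.00

Total interest = (PMT × n) - PV = $5,258.00


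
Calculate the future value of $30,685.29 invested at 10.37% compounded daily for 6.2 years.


Compound interest formula: A = P(1 + r/n)^(nt)
A = $30,685.29 × (1 + 0.1037/365)^(365 × 6.2)
Growth factor: (1 + 0.1037/365)^2263 = 1.901891
A = $30,685.29 × 1.901891
A = $58,360.08

A = P(1 + r/n)^(nt) = $58,360.08


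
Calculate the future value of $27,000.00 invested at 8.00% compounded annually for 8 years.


Compound interest formula: A = P(1 + r/n)^(nt)
A = $27,000.00 × (1 + 0.08/1)^(1 × 8)
Growth factor: (1 + 0.08/1)^8 = 1.8509302
A = $27,000.00 × 1.8509302
A = $49,975.12

A = P(1 + r/n)^(nt) = $49,975.12


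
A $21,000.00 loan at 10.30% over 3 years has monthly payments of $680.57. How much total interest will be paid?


Total paid over the life of the loan = PMT × n.
Total paid = $680.57 × 36 = $24,500.52
Total interest = total paid − principal = $24,500.52 − $21,000.00 = $3,500.52

Total interest = (PMT × n) - PV = $3,500.52


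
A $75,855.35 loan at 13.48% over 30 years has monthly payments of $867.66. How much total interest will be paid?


Total paid over the life of the loan = PMT × n.
Total paid = $867.66 × 360 = $312,357.60
Total interest = total paid − principal = $312,357.60 − $75,855.35 = $236,502.25

Total interest = (PMT × n) - PV = $236,502.25


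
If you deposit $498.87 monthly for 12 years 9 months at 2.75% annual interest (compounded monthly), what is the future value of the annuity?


Future value of an ordinary annuity: FV = PMT × ((1 + r)^n − 1) / r
Monthly rate r = 0.0275/12 ≈ 0.00229167, n = 153
FV = $498.87 × ((1 + 0.0275/12)^153 − 1) / (0.0275/12)
FV = $498.87 × 183.004472
FV = $91,295.44

FV = PMT × ((1+r)^n - 1)/r = $91,295.44


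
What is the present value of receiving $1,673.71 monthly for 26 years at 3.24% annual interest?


Present value of an ordinary annuity: PV = PMT × (1 − (1 + r)^(−n)) / r
Monthly rate r = 0.0324/12 = 0.0027, n = 312
PV = $1,673.71 × (1 − (1 + 0.0324/12)^(−312)) / (0.0324/12)
PV = $1,673.71 × 210.679689
PV = $352,616.70

PV = PMT × (1-(1+r)^(-n))/r = $352,616.70


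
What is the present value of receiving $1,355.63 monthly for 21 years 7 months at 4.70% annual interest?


Present value of an ordinary annuity: PV = PMT × (1 − (1 + r)^(−n)) / r
Monthly rate r = 0.047/12 ≈ 0.00391667, n = 259
PV = $1,355.63 × (1 − (1 + 0.047/12)^(−259)) / (0.047/12)
PV = $1,355.63 × 162.553255
PV = $220,362.07

PV = PMT × (1-(1+r)^(-n))/r = $220,362.07


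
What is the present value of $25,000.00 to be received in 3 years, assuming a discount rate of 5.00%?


Present value formula: PV = FV / (1 + r)^t
PV = $25,000.00 / (1 + 0.05)^3
PV = $25,000.00 / 1.157625
PV = $21,595.94

PV = FV / (1 + r)^t = $21,595.94


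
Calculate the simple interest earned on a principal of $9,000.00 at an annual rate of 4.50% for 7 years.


Simple interest formula: I = P × r × t
I = $9,000.00 × 0.045 × 7
I = $2,835.00

I = P × r × t = $2,835.00


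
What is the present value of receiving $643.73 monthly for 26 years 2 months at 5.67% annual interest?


Present value of an ordinary annuity: PV = PMT × (1 − (1 + r)^(−n)) / r
Monthly rate r = 0.0567/12 = 0.004725, n = 314
PV = $643.73 × (1 − (1 + 0.0567/12)^(−314)) / (0.0567/12)
PV = $643.73 × 163.470432
PV = $105,230.82

PV = PMT × (1-(1+r)^(-n))/r = $105,230.82


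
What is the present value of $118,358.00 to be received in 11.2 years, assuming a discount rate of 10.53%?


Present value formula: PV = FV / (1 + r)^t
PV = $118,358.00 / (1 + 0.1053)^11.2
PV = $118,358.00 / 3.068866
PV = $38,567.34

PV = FV / (1 + r)^t = $38,567.34


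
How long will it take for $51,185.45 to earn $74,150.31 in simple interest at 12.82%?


Rearrange the simple interest formula for t:
I = P × r × t  ⇒  t = I / (P × r)
t = $74,150.31 / ($51,185.45 × 0.1282)
t = 11.3

t = I/(P×r) = 11.3 years


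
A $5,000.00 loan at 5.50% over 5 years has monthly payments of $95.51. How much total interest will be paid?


Total paid over the life of the loan = PMT × n.
Total paid = $95.51 × 60 = $5,730.60
Total interest = total paid − principal = $5,730.60 − $5,000.00 = $730.60

Total interest = (PMT × n) - PV = $730.60


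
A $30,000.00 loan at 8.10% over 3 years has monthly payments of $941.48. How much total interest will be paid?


Total paid over the life of the loan = PMT × n.
Total paid = $941.48 × 36 = $33,893.28
Total interest = total paid − principal = $33,893.28 − $30,000.00 = $3,893.28

Total interest = (PMT × n) - PV = $3,893.28


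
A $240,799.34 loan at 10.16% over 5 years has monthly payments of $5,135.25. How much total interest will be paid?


Total paid over the life of the loan = PMT × n.
Total paid = $5,135.25 × 60 = $308,115.00
Total interest = total paid − principal = $308,115.00 − $240,799.34 = $67,315.66

Total interest = (PMT × n) - PV = $67,315.66


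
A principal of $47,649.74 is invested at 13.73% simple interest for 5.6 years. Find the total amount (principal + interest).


Total amount formula: A = P(1 + rt) = P + P·r·t
Interest: I = P × r × t = $47,649.74 × 0.1373 × 5.6 = $36,636.93
A = P + I = $47,649.74 + $36,636.93 = $84,286.67

A = P + I = P(1 + rt) = $84,286.67


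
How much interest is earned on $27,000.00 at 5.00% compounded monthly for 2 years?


Compound interest earned = final amount − principal.
A = P(1 + r/n)^(nt) = $27,000.00 × (1 + 0.05/12)^(12 × 2) = $29,833.42
Interest = A − P = $29,833.42 − $27,000.00 = $2,833.42

Interest = A - P = $2,833.42


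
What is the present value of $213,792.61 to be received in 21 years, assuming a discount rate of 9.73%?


Present value formula: PV = FV / (1 + r)^t
PV = $213,792.61 / (1 + 0.0973)^21
PV = $213,792.61 / 7.0280196
PV = $30,420.04

PV = FV / (1 + r)^t = $30,420.04


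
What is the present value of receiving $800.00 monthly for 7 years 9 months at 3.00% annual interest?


Present value of an ordinary annuity: PV = PMT × (1 − (1 + r)^(−n)) / r
Monthly rate r = 0.03/12 = 0.0025, n = 93
PV = $800.00 × (1 − (1 + 0.03/12)^(−93)) / (0.03/12)
PV = $800.00 × 82.8881063
PV = $66,310.49

PV = PMT × (1-(1+r)^(-n))/r = $66,310.49


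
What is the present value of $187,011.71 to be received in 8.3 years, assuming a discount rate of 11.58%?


Present value formula: PV = FV / (1 + r)^t
PV = $187,011.71 / (1 + 0.1158)^8.3
PV = $187,011.71 / 2.482943
PV = $75,318.57

PV = FV / (1 + r)^t = $75,318.57


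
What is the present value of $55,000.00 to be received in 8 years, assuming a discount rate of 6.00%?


Present value formula: PV = FV / (1 + r)^t
PV = $55,000.00 / (1 + 0.06)^8
PV = $55,000.00 / 1.593848
PV = $34,507.68

PV = FV / (1 + r)^t = $34,507.68


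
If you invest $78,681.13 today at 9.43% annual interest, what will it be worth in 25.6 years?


Future value formula: FV = PV × (1 + r)^t
FV = $78,681.13 × (1 + 0.0943)^25.6
FV = $78,681.13 × 10.0436558
FV = $790,246.19

FV = PV × (1 + r)^t = $790,246.19


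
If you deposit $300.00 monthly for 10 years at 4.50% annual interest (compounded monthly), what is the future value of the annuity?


Future value of an ordinary annuity: FV = PMT × ((1 + r)^n − 1) / r
Monthly rate r = 0.045/12 = 0.00375, n = 120
FV = $300.00 × ((1 + 0.045/12)^120 − 1) / (0.045/12)
FV = $300.00 × 151.198074
FV = $45,359.42

FV = PMT × ((1+r)^n - 1)/r = $45,359.42


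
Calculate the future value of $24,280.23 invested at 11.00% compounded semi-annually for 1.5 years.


Compound interest formula: A = P(1 + r/n)^(nt)
A = $24,280.23 × (1 + 0.11/2)^(2 × 1.5)
Growth factor: (1 + 0.11/2)^3 = 1.1742414
A = $24,280.23 × 1.1742414
A = $28,510.85

A = P(1 + r/n)^(nt) = $28,510.85


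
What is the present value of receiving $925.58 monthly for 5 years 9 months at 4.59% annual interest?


Present value of an ordinary annuity: PV = PMT × (1 − (1 + r)^(−n)) / r
Monthly rate r = 0.0459/12 = 0.003825, n = 69
PV = $925.58 × (1 − (1 + 0.0459/12)^(−69)) / (0.0459/12)
PV = $925.58 × 60.544335
PV = $56,038.63

PV = PMT × (1-(1+r)^(-n))/r = $56,038.63


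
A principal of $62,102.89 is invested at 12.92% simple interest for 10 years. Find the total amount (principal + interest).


Total amount formula: A = P(1 + rt) = P + P·r·t
Interest: I = P × r × t = $62,102.89 × 0.1292 × 10 = $80,236.93
A = P + I = $62,102.89 + $80,236.93 = $142,339.82

A = P + I = P(1 + rt) = $142,339.82


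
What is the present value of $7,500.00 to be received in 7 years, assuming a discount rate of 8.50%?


Present value formula: PV = FV / (1 + r)^t
PV = $7,500.00 / (1 + 0.085)^7
PV = $7,500.00 / 1.770142
PV = $4,236.95

PV = FV / (1 + r)^t = $4,236.95


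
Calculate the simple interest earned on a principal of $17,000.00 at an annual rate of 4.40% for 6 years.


Simple interest formula: I = P × r × t
I = $17,000.00 × 0.044 × 6
I = $4,488.00

I = P × r × t = $4,488.00


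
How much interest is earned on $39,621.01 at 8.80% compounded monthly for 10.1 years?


Compound interest earned = final amount − principal.
A = P(1 + r/n)^(nt) = $39,621.01 × (1 + 0.088/12)^(12 × 10.1) = $96,054.57
Interest = A − P = $96,054.57 − $39,621.01 = $56,433.56

Interest = A - P = $56,433.56


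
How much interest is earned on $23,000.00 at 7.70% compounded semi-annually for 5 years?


Compound interest earned = final amount − principal.
A = P(1 + r/n)^(nt) = $23,000.00 × (1 + 0.077/2)^(2 × 5) = $33,557.75
Interest = A − P = $33,557.75 − $23,000.00 = $10,557.75

Interest = A - P = $10,557.75


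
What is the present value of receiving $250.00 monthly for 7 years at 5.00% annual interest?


Present value of an ordinary annuity: PV = PMT × (1 − (1 + r)^(−n)) / r
Monthly rate r = 0.05/12 ≈ 0.00416667, n = 84
PV = $250.00 × (1 − (1 + 0.05/12)^(−84)) / (0.05/12)
PV = $250.00 × 70.751835
PV = $17,687.96

PV = PMT × (1-(1+r)^(-n))/r = $17,687.96
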